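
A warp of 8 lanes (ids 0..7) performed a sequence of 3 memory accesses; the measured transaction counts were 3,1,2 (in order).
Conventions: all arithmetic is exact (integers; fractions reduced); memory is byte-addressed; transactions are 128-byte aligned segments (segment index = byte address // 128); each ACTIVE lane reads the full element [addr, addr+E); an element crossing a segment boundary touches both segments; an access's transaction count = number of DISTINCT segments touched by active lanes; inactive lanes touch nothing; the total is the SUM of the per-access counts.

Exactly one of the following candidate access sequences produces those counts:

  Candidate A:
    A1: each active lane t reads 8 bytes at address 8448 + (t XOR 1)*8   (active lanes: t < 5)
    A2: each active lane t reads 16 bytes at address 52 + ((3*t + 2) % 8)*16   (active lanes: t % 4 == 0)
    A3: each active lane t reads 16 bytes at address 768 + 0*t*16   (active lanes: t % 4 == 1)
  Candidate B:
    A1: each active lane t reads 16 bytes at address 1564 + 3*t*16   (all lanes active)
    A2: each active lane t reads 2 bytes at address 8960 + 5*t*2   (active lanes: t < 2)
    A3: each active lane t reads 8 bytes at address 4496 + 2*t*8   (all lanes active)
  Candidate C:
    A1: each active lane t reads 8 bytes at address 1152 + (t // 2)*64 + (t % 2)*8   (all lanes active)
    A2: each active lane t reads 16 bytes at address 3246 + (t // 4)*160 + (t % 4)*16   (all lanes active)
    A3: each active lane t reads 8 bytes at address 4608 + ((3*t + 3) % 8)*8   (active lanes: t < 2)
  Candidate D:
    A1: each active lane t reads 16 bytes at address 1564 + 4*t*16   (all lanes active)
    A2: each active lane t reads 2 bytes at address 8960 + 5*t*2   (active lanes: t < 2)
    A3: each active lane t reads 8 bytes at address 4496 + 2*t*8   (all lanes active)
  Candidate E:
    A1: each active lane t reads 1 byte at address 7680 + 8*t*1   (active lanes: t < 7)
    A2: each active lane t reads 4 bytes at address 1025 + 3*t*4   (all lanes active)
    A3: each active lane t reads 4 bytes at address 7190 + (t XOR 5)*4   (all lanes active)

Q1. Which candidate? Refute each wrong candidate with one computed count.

A: A1 gives 1 transaction, not 3
C: A1 gives 2 transactions, not 3
D: A1 gives 4 transactions, not 3
E: A1 gives 1 transaction, not 3
B: all counts match (3,1,2)

Answer: B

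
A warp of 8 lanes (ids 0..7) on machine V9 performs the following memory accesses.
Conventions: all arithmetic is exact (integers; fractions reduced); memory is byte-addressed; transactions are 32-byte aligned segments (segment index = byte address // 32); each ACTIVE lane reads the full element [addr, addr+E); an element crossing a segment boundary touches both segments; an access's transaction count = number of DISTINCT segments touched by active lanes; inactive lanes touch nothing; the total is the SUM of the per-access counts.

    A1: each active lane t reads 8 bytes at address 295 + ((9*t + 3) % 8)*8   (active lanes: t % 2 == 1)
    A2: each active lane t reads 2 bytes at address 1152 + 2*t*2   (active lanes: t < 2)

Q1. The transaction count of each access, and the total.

A1: 2 transactions
A2: 1 transaction

Answer: 2,1; total 3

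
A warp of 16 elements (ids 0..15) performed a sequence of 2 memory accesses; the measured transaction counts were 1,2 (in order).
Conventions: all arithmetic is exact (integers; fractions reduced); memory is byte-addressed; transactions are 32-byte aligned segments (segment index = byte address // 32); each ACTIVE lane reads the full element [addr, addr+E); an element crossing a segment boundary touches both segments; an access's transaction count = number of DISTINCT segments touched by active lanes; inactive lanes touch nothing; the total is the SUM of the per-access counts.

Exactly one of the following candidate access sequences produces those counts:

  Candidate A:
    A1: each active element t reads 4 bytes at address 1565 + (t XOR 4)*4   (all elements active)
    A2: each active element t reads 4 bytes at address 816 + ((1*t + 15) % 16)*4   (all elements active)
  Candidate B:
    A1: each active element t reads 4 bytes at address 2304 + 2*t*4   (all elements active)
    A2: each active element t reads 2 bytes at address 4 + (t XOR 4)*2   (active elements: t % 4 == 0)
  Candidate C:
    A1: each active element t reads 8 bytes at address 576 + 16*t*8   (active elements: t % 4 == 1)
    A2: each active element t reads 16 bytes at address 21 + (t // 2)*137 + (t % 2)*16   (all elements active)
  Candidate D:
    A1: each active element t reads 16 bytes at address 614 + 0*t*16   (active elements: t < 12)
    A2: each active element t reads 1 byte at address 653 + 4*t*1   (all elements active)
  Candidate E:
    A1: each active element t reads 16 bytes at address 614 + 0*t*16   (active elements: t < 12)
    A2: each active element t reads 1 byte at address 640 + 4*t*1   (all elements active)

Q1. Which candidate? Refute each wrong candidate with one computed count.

A: A1 gives 3 transactions, not 1
B: A1 gives 4 transactions, not 1
C: A1 gives 4 transactions, not 1
D: A2 gives 3 transactions, not 2
E: all counts match (1,2)

Answer: E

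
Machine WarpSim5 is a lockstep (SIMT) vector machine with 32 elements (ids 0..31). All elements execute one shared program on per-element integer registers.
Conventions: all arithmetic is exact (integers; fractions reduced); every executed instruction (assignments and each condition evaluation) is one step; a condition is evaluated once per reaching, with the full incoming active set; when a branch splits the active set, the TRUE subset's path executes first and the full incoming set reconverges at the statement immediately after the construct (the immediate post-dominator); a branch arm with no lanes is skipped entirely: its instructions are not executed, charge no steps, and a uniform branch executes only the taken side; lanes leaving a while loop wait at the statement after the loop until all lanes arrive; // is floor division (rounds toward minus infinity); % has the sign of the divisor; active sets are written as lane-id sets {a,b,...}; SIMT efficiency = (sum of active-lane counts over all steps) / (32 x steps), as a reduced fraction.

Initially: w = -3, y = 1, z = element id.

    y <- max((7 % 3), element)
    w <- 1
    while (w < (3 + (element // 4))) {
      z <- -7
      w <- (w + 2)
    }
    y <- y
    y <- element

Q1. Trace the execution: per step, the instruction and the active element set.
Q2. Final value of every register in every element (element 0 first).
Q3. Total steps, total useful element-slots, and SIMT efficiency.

step 0: y <- max((7 % 3), element)   {0,1,2,3,4,5,6,7,8,9,10,11,12,13,14,15,16,17,18,19,20,21,22,23,24,25,26,27,28,29,30,31}
step 1: w <- 1                       {0,1,2,3,4,5,6,7,8,9,10,11,12,13,14,15,16,17,18,19,20,21,22,23,24,25,26,27,28,29,30,31}
step 2: eval (w < (3 + (element // 4))) {0,1,2,3,4,5,6,7,8,9,10,11,12,13,14,15,16,17,18,19,20,21,22,23,24,25,26,27,28,29,30,31}
step 3: z <- -7                      {0,1,2,3,4,5,6,7,8,9,10,11,12,13,14,15,16,17,18,19,20,21,22,23,24,25,26,27,28,29,30,31}
step 4: w <- (w + 2)                 {0,1,2,3,4,5,6,7,8,9,10,11,12,13,14,15,16,17,18,19,20,21,22,23,24,25,26,27,28,29,30,31}
step 5: eval (w < (3 + (element // 4))) {0,1,2,3,4,5,6,7,8,9,10,11,12,13,14,15,16,17,18,19,20,21,22,23,24,25,26,27,28,29,30,31}
step 6: z <- -7                      {4,5,6,7,8,9,10,11,12,13,14,15,16,17,18,19,20,21,22,23,24,25,26,27,28,29,30,31}
step 7: w <- (w + 2)                 {4,5,6,7,8,9,10,11,12,13,14,15,16,17,18,19,20,21,22,23,24,25,26,27,28,29,30,31}
step 8: eval (w < (3 + (element // 4))) {4,5,6,7,8,9,10,11,12,13,14,15,16,17,18,19,20,21,22,23,24,25,26,27,28,29,30,31}
step 9: z <- -7                      {12,13,14,15,16,17,18,19,20,21,22,23,24,25,26,27,28,29,30,31}
step 10: w <- (w + 2)                 {12,13,14,15,16,17,18,19,20,21,22,23,24,25,26,27,28,29,30,31}
step 11: eval (w < (3 + (element // 4))) {12,13,14,15,16,17,18,19,20,21,22,23,24,25,26,27,28,29,30,31}
step 12: z <- -7                      {20,21,22,23,24,25,26,27,28,29,30,31}
step 13: w <- (w + 2)                 {20,21,22,23,24,25,26,27,28,29,30,31}
step 14: eval (w < (3 + (element // 4))) {20,21,22,23,24,25,26,27,28,29,30,31}
step 15: z <- -7                      {28,29,30,31}
step 16: w <- (w + 2)                 {28,29,30,31}
step 17: eval (w < (3 + (element // 4))) {28,29,30,31}
step 18: y <- y                       {0,1,2,3,4,5,6,7,8,9,10,11,12,13,14,15,16,17,18,19,20,21,22,23,24,25,26,27,28,29,30,31}
step 19: y <- element                 {0,1,2,3,4,5,6,7,8,9,10,11,12,13,14,15,16,17,18,19,20,21,22,23,24,25,26,27,28,29,30,31}

Answer: 20 steps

w: 3,3,3,3,5,5,5,5,5,5,5,5,7,7,7,7,7,7,7,7,9,9,9,9,9,9,9,9,11,11,11,11
y: 0,1,2,3,4,5,6,7,8,9,10,11,12,13,14,15,16,17,18,19,20,21,22,23,24,25,26,27,28,29,30,31
z: -7,-7,-7,-7,-7,-7,-7,-7,-7,-7,-7,-7,-7,-7,-7,-7,-7,-7,-7,-7,-7,-7,-7,-7,-7,-7,-7,-7,-7,-7,-7,-7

steps = 20; useful = 448; efficiency = 448/640 = 7/10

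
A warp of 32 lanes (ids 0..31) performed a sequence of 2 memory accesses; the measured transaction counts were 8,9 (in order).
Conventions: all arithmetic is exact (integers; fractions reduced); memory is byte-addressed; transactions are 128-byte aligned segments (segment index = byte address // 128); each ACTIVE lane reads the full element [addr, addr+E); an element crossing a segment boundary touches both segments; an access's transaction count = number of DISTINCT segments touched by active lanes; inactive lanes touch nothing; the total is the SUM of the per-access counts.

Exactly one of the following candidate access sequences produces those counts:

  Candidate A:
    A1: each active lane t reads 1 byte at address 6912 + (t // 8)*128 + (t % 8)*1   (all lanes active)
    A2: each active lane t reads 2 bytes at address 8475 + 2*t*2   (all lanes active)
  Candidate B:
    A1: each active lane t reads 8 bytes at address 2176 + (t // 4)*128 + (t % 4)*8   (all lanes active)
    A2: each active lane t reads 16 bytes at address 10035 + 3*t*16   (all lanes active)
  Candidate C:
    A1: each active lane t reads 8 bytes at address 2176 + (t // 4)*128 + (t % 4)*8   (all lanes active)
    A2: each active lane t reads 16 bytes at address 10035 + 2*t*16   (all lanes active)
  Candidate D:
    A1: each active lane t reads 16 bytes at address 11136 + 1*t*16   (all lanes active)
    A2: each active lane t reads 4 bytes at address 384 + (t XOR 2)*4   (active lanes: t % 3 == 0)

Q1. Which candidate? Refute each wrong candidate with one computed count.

A: A1 gives 4 transactions, not 8
B: A2 gives 13 transactions, not 9
D: A1 gives 4 transactions, not 8
C: all counts match (8,9)

Answer: C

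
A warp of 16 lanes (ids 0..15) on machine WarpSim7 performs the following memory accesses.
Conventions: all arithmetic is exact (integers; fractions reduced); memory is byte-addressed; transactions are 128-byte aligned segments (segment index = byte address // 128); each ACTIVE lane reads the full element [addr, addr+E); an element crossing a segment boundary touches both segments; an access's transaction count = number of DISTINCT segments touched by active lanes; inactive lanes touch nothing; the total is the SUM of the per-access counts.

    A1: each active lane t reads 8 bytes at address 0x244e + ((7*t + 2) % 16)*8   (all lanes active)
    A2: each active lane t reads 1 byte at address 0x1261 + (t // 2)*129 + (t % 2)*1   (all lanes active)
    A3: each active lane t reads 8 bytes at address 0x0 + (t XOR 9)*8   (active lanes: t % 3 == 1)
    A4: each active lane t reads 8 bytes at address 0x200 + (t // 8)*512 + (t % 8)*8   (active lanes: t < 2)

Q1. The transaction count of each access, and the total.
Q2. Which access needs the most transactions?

A1: 2 transactions
A2: 8 transactions
A3: 1 transaction
A4: 1 transaction

Answer: 2,8,1,1; total 12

Answer: A2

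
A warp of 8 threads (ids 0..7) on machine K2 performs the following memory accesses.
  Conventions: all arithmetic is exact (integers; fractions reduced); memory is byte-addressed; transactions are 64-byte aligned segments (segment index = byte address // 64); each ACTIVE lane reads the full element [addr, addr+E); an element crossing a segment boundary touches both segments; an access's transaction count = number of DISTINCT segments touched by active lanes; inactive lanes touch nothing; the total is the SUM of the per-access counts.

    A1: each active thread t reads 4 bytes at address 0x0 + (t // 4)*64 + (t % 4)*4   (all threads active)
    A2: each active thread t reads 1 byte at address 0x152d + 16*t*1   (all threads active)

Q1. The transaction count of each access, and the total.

A1: 2 transactions
A2: 3 transactions

Answer: 2,3; total 5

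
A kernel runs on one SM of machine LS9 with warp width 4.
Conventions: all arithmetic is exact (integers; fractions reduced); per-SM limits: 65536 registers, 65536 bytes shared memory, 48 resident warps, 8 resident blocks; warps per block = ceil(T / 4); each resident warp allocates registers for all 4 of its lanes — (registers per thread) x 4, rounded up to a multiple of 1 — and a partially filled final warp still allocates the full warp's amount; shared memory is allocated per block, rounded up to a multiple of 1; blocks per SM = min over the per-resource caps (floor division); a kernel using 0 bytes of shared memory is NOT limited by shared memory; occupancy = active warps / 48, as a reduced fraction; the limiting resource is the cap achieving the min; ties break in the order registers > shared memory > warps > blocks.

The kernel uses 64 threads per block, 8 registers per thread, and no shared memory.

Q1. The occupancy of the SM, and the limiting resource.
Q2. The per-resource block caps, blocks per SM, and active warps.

Answer: occupancy 1, limited by warps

registers: 128 blocks
shared memory: no limit (kernel uses none)
warps: 3 blocks
blocks: 8 blocks

Answer: 3 blocks, 48 active warps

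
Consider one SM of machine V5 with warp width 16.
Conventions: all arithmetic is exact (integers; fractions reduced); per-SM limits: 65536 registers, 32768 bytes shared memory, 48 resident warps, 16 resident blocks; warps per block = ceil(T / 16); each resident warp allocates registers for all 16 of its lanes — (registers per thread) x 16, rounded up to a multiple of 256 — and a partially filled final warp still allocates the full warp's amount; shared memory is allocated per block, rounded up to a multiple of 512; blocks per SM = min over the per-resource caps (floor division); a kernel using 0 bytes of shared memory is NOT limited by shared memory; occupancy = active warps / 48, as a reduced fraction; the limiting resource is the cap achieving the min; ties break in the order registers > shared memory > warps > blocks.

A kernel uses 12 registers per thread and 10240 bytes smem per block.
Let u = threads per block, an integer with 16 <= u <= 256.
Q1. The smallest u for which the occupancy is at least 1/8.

Answer: u = 17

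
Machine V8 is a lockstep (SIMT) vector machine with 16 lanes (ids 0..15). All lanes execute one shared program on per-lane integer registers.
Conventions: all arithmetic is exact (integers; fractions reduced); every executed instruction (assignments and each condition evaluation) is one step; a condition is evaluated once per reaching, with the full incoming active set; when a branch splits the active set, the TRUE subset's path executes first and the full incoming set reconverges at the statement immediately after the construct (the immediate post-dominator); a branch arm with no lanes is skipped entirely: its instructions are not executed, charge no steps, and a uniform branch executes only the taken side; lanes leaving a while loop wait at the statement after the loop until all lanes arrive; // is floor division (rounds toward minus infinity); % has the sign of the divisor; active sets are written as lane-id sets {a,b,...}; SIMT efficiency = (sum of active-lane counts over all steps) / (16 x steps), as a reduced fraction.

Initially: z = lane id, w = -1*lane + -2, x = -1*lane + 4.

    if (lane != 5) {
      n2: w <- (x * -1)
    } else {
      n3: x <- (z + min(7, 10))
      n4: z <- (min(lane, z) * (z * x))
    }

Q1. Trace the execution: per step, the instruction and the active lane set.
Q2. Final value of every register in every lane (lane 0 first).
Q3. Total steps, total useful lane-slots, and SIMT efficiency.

step 0: eval (lane != 5)             {0,1,2,3,4,5,6,7,8,9,10,11,12,13,14,15}
step 1: w <- (x * -1)                {0,1,2,3,4,6,7,8,9,10,11,12,13,14,15}
step 2: x <- (z + min(7, 10))        {5}
step 3: z <- (min(lane, z) * (z * x)) {5}

Answer: 4 steps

z: 0,1,2,3,4,300,6,7,8,9,10,11,12,13,14,15
w: -4,-3,-2,-1,0,-7,2,3,4,5,6,7,8,9,10,11
x: 4,3,2,1,0,12,-2,-3,-4,-5,-6,-7,-8,-9,-10,-11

steps = 4; useful = 33; efficiency = 33/64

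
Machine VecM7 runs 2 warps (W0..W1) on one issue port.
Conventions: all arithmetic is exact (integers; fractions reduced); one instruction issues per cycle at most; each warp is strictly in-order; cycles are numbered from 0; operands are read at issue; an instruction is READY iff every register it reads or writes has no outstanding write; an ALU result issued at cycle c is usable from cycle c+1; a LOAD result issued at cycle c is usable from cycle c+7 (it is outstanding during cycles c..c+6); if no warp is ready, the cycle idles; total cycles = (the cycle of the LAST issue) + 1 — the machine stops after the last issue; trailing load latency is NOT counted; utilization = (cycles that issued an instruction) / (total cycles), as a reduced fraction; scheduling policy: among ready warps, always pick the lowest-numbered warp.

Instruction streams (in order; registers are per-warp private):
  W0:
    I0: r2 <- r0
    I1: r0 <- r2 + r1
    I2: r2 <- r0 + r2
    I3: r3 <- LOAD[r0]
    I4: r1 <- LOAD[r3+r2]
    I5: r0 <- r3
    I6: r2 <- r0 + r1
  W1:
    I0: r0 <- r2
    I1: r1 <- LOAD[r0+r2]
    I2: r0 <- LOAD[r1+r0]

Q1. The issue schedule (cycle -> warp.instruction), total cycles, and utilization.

cycle 0: W0.I0
cycle 1: W0.I1
cycle 2: W0.I2
cycle 3: W0.I3
cycle 4: W1.I0
cycle 5: W1.I1
cycle 6: idle
cycle 7: idle
cycle 8: idle
cycle 9: idle
cycle 10: W0.I4
cycle 11: W0.I5
cycle 12: W1.I2
cycle 13: idle
cycle 14: idle
cycle 15: idle
cycle 16: idle
cycle 17: W0.I6

Answer: 18 cycles, utilization 5/9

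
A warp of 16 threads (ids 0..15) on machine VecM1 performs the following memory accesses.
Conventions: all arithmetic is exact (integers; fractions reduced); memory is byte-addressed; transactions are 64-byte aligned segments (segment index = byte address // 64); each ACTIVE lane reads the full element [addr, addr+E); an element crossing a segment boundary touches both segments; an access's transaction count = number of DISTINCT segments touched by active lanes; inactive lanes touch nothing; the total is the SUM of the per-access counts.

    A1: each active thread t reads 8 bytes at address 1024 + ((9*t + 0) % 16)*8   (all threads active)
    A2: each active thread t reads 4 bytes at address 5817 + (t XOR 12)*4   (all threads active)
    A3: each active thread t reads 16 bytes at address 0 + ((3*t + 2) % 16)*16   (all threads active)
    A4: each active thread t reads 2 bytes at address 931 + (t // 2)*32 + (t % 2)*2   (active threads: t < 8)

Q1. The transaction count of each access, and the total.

A1: 2 transactions
A2: 2 transactions
A3: 4 transactions
A4: 3 transactions

Answer: 2,2,4,3; total 11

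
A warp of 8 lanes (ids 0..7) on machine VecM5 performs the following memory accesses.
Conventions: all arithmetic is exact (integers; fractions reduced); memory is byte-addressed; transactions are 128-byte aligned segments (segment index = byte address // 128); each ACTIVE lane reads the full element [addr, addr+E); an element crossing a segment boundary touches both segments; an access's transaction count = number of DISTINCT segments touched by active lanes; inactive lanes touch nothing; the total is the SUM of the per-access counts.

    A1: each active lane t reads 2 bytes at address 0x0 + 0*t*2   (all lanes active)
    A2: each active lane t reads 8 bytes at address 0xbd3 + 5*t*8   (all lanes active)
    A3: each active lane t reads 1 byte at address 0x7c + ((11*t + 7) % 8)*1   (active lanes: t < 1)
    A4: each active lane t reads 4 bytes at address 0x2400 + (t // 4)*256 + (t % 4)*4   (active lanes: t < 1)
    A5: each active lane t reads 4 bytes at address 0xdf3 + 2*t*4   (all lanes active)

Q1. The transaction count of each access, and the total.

A1: 1 transaction
A2: 3 transactions
A3: 1 transaction
A4: 1 transaction
A5: 2 transactions

Answer: 1,3,1,1,2; total 8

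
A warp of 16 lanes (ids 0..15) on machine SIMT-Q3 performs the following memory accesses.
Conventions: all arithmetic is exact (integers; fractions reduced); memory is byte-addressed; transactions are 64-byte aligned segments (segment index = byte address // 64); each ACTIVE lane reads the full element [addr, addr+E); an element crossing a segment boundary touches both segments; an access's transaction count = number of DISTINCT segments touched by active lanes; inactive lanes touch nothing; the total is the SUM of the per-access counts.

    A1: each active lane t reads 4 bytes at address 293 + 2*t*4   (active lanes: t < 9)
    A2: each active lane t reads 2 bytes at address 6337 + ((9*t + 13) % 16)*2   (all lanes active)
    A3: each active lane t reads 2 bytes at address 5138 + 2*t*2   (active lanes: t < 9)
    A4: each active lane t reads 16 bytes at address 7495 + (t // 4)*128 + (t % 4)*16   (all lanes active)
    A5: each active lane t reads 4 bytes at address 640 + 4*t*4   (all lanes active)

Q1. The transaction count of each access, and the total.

A1: 2 transactions
A2: 1 transaction
A3: 1 transaction
A4: 8 transactions
A5: 4 transactions

Answer: 2,1,1,8,4; total 16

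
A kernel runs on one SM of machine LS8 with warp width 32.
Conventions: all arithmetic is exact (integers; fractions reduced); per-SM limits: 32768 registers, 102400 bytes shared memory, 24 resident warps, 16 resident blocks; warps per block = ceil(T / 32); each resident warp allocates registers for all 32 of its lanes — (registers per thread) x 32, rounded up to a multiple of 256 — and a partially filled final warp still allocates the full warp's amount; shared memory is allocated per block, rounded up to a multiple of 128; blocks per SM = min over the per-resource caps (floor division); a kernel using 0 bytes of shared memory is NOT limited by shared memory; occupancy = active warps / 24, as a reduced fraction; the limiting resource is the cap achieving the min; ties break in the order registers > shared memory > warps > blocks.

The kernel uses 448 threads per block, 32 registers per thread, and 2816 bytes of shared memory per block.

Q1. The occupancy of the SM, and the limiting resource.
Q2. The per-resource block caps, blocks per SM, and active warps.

Answer: occupancy 7/12, limited by warps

registers: 2 blocks
shared memory: 36 blocks
warps: 1 block
blocks: 16 blocks

Answer: 1 block, 14 active warps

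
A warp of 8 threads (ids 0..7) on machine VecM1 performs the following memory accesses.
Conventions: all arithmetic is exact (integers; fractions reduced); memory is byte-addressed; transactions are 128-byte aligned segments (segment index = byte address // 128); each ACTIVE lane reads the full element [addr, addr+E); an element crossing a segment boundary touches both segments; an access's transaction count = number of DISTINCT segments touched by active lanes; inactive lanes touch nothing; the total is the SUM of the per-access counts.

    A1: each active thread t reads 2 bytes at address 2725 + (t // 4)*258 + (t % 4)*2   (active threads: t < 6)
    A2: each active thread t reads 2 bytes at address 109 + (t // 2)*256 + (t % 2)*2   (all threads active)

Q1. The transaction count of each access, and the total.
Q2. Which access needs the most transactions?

A1: 2 transactions
A2: 4 transactions

Answer: 2,4; total 6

Answer: A2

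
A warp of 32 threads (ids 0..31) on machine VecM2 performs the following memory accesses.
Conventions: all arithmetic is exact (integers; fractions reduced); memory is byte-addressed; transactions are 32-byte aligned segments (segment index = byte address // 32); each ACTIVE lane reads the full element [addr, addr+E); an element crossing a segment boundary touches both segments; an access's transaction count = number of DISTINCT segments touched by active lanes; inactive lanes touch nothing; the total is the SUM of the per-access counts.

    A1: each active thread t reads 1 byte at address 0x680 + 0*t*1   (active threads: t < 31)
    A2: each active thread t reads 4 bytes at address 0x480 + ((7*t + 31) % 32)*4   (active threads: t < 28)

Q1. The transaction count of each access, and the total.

A1: 1 transaction
A2: 4 transactions

Answer: 1,4; total 5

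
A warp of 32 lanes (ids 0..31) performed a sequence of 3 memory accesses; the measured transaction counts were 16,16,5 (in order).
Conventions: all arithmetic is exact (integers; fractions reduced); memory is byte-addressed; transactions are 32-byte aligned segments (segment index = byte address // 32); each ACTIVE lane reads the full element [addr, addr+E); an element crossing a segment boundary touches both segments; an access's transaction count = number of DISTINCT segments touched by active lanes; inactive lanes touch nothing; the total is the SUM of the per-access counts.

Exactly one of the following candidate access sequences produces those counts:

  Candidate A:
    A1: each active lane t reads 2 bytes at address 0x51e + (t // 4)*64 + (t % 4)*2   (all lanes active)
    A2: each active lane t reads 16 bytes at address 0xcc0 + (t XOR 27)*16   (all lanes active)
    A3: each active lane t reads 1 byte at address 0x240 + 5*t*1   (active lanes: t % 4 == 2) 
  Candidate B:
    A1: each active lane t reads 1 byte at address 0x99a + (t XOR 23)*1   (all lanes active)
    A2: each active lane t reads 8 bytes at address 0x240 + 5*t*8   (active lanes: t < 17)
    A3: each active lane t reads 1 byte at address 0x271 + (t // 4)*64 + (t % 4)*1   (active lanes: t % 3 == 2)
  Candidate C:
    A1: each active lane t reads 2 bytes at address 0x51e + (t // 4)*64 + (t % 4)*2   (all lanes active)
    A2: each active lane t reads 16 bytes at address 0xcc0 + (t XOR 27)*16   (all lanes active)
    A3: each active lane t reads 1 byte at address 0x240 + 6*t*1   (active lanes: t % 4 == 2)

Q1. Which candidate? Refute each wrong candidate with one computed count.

B: A1 gives 2 transactions, not 16
C: A3 gives 6 transactions, not 5
A: all counts match (16,16,5)

Answer: A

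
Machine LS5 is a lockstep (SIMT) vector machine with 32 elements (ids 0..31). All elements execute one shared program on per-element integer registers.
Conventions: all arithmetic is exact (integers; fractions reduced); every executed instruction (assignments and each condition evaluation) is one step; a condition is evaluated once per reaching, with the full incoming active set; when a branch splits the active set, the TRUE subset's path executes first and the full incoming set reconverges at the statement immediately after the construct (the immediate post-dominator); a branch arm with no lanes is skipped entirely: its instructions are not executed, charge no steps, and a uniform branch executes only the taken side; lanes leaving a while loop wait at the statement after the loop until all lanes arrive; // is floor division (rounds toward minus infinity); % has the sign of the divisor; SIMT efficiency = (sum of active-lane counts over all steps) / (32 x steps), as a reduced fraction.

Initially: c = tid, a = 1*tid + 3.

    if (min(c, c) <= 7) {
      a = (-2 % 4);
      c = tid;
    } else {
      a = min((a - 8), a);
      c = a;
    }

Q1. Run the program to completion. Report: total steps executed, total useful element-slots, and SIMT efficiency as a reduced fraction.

Answer: 5 steps, 96 useful, 3/5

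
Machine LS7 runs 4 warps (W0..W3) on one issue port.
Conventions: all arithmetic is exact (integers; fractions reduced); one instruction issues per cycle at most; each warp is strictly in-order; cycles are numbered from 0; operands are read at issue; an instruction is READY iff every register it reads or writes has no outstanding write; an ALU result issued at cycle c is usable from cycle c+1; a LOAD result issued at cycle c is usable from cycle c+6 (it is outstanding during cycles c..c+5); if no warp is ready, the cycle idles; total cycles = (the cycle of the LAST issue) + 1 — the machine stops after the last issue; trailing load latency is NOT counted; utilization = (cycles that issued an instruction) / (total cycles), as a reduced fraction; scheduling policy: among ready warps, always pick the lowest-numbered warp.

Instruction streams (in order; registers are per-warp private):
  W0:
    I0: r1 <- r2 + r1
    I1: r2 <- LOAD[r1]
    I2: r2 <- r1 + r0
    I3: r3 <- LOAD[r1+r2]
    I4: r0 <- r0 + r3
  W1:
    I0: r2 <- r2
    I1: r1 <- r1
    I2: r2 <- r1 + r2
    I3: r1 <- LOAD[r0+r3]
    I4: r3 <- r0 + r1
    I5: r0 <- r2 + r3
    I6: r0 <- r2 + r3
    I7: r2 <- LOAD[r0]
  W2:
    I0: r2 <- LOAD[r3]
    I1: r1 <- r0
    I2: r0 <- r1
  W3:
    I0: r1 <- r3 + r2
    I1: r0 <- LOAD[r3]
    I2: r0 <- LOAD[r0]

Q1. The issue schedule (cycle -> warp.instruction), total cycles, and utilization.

cycle 0: W0.I0
cycle 1: W0.I1
cycle 2: W1.I0
cycle 3: W1.I1
cycle 4: W1.I2
cycle 5: W1.I3
cycle 6: W2.I0
cycle 7: W0.I2
cycle 8: W0.I3
cycle 9: W2.I1
cycle 10: W2.I2
cycle 11: W1.I4
cycle 12: W1.I5
cycle 13: W1.I6
cycle 14: W0.I4
cycle 15: W1.I7
cycle 16: W3.I0
cycle 17: W3.I1
cycle 18: idle
cycle 19: idle
cycle 20: idle
cycle 21: idle
cycle 22: idle
cycle 23: W3.I2

Answer: 24 cycles, utilization 19/24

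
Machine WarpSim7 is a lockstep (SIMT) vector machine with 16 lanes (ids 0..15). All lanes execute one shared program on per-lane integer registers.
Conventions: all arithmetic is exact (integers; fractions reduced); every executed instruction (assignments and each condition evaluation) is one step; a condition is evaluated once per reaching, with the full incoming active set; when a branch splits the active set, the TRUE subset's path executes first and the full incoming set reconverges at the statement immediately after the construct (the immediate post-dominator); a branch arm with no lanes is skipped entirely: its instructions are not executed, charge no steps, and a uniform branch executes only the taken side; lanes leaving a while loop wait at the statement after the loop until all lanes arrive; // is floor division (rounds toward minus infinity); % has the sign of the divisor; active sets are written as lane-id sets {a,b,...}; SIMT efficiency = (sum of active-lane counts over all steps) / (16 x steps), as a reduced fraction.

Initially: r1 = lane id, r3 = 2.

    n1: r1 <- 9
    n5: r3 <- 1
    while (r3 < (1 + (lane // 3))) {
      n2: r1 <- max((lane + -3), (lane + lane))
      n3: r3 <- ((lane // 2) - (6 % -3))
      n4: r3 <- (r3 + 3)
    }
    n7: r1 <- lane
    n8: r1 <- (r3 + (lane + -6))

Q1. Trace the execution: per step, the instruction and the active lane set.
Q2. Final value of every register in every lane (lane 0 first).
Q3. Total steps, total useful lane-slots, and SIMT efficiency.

step 0: r1 <- 9                      {0,1,2,3,4,5,6,7,8,9,10,11,12,13,14,15}
step 1: r3 <- 1                      {0,1,2,3,4,5,6,7,8,9,10,11,12,13,14,15}
step 2: eval (r3 < (1 + (lane // 3))) {0,1,2,3,4,5,6,7,8,9,10,11,12,13,14,15}
step 3: r1 <- max((lane + -3), (lane + lane)) {3,4,5,6,7,8,9,10,11,12,13,14,15}
step 4: r3 <- ((lane // 2) - (6 % -3)) {3,4,5,6,7,8,9,10,11,12,13,14,15}
step 5: r3 <- (r3 + 3)               {3,4,5,6,7,8,9,10,11,12,13,14,15}
step 6: eval (r3 < (1 + (lane // 3))) {3,4,5,6,7,8,9,10,11,12,13,14,15}
step 7: r1 <- lane                   {0,1,2,3,4,5,6,7,8,9,10,11,12,13,14,15}
step 8: r1 <- (r3 + (lane + -6))     {0,1,2,3,4,5,6,7,8,9,10,11,12,13,14,15}

Answer: 9 steps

r1: -5,-4,-3,1,3,4,6,7,9,10,12,13,15,16,18,19
r3: 1,1,1,4,5,5,6,6,7,7,8,8,9,9,10,10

steps = 9; useful = 132; efficiency = 132/144 = 11/12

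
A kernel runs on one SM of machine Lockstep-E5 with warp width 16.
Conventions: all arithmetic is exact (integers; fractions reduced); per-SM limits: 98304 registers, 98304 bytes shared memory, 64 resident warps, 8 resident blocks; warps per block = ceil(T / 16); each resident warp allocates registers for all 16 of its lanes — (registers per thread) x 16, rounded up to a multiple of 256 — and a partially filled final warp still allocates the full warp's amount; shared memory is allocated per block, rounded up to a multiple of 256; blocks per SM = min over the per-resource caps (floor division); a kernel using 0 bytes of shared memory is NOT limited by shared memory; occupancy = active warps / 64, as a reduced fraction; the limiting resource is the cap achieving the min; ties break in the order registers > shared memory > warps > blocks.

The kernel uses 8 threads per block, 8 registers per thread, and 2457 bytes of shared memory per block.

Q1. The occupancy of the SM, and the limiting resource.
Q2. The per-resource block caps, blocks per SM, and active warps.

Answer: occupancy 1/8, limited by blocks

registers: 384 blocks
shared memory: 38 blocks
warps: 64 blocks
blocks: 8 blocks

Answer: 8 blocks, 8 active warps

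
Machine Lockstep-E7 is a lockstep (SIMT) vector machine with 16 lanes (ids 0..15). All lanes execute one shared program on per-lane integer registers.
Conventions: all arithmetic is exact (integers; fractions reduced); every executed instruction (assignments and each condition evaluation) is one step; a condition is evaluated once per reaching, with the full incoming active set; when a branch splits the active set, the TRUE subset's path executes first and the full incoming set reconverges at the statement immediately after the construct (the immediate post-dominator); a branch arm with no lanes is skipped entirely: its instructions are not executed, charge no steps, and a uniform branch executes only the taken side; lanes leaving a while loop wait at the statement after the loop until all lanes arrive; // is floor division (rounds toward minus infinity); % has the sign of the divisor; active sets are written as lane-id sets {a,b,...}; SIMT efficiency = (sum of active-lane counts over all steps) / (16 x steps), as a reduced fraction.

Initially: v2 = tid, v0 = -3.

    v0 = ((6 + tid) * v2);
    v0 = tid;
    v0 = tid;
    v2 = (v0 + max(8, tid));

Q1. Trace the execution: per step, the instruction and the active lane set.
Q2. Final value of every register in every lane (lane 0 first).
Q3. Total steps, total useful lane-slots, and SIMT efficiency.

step 0: v0 <- ((6 + tid) * v2)       {0,1,2,3,4,5,6,7,8,9,10,11,12,13,14,15}
step 1: v0 <- tid                    {0,1,2,3,4,5,6,7,8,9,10,11,12,13,14,15}
step 2: v0 <- tid                    {0,1,2,3,4,5,6,7,8,9,10,11,12,13,14,15}
step 3: v2 <- (v0 + max(8, tid))     {0,1,2,3,4,5,6,7,8,9,10,11,12,13,14,15}

Answer: 4 steps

v2: 8,9,10,11,12,13,14,15,16,18,20,22,24,26,28,30
v0: 0,1,2,3,4,5,6,7,8,9,10,11,12,13,14,15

steps = 4; useful = 64; efficiency = 64/64 = 1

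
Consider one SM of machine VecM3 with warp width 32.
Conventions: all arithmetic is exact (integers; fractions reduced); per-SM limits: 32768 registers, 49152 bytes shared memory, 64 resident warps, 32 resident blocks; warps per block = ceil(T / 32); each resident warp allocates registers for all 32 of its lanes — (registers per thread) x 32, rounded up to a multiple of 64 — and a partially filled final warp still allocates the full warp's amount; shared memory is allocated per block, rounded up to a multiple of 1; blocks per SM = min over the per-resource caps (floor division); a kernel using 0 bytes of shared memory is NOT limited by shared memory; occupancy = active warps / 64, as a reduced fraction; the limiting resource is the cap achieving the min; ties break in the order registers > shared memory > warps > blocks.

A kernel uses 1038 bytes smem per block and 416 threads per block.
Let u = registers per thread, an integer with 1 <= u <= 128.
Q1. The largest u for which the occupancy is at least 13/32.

Answer: u = 38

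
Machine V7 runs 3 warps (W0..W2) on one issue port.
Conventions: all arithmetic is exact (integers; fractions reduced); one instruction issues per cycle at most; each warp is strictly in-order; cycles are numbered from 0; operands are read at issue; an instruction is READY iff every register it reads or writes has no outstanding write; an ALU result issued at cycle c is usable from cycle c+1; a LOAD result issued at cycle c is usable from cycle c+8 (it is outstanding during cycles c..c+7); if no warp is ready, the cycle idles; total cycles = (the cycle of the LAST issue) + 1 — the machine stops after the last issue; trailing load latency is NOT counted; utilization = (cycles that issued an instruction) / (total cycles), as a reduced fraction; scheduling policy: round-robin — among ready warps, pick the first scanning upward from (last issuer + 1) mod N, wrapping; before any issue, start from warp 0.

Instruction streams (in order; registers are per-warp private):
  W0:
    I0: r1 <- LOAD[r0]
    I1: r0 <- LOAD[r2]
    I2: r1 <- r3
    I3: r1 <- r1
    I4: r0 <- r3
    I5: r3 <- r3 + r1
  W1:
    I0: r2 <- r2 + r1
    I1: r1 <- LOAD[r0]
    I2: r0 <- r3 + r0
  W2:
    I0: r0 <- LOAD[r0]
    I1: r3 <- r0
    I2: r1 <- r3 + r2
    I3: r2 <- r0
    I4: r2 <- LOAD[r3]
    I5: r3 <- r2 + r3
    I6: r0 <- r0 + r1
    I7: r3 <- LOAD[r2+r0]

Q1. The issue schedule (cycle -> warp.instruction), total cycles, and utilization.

cycle 0: W0.I0
cycle 1: W1.I0
cycle 2: W2.I0
cycle 3: W0.I1
cycle 4: W1.I1
cycle 5: W1.I2
cycle 6: idle
cycle 7: idle
cycle 8: W0.I2
cycle 9: W0.I3
cycle 10: W2.I1
cycle 11: W0.I4
cycle 12: W2.I2
cycle 13: W0.I5
cycle 14: W2.I3
cycle 15: W2.I4
cycle 16: idle
cycle 17: idle
cycle 18: idle
cycle 19: idle
cycle 20: idle
cycle 21: idle
cycle 22: idle
cycle 23: W2.I5
cycle 24: W2.I6
cycle 25: W2.I7

Answer: 26 cycles, utilization 17/26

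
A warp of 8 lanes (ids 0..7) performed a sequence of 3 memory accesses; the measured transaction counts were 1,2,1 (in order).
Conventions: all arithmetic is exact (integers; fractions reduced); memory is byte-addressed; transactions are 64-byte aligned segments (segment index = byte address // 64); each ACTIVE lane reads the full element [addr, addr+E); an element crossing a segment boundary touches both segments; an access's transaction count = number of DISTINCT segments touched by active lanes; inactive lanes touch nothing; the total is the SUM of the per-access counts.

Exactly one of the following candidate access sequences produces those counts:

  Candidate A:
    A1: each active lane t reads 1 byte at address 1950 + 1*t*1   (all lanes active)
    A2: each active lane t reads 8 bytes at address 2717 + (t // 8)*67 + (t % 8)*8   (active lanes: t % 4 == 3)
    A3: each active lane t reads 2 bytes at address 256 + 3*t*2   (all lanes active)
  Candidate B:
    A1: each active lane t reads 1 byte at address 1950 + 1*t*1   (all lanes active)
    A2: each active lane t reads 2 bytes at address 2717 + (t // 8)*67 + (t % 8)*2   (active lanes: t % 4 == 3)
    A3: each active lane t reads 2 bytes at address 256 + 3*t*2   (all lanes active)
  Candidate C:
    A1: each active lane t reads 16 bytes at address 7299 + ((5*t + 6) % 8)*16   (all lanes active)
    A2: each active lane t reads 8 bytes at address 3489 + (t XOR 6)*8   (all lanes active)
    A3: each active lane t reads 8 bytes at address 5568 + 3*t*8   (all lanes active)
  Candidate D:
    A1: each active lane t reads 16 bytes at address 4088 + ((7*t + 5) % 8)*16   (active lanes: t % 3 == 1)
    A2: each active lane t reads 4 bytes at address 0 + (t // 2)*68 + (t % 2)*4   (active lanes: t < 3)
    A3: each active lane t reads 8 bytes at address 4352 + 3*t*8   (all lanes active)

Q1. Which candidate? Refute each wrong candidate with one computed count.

B: A2 gives 1 transaction, not 2
C: A1 gives 3 transactions, not 1
D: A1 gives 2 transactions, not 1
A: all counts match (1,2,1)

Answer: A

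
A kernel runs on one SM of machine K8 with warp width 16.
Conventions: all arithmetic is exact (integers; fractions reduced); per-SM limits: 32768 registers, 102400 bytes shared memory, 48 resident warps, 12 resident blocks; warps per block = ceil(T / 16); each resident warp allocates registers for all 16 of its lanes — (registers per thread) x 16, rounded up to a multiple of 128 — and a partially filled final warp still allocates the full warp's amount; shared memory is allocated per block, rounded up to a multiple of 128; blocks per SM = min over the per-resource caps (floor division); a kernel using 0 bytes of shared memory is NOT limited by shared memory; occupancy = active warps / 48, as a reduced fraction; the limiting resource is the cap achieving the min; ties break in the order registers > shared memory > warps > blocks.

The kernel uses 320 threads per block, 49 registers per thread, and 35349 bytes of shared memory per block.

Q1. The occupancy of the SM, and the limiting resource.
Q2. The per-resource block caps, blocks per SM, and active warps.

Answer: occupancy 5/12, limited by registers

registers: 1 block
shared memory: 2 blocks
warps: 2 blocks
blocks: 12 blocks

Answer: 1 block, 20 active warps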